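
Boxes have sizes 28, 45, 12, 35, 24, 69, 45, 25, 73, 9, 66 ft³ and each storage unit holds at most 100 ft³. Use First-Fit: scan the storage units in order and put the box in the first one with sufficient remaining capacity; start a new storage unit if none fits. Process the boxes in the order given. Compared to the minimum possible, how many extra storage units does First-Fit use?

First-Fit: [28,45,12,9] [35,24,25] [69] [45] [73] [66] → 6 storage units.
Total size 431 ft³; any packing needs at least ⌈431/100⌉ = 5 storage units.
An optimal packing achieves that bound: [73,25] [69,28] [66,24,9] [45,45] [35,12] → 5 storage units.
Excess: 6 − 5 = 1.

1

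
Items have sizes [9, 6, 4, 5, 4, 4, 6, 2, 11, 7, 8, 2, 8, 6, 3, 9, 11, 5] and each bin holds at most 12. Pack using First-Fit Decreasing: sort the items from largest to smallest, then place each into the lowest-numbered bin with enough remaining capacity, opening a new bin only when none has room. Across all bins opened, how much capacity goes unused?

Sorted descending: 11, 11, 9, 9, 8, 8, 7, 6, 6, 6, 5, 5, 4, 4, 4, 3, 2, 2.
11 → bin 1 (remaining 1)
11 → bin 2 (remaining 1)
9 → bin 3 (remaining 3)
9 → bin 4 (remaining 3)
8 → bin 5 (remaining 4)
8 → bin 6 (remaining 4)
7 → bin 7 (remaining 5)
6 → bin 8 (remaining 6)
6 → bin 8 (remaining 0)
6 → bin 9 (remaining 6)
5 → bin 7 (remaining 0)
5 → bin 9 (remaining 1)
4 → bin 5 (remaining 0)
4 → bin 6 (remaining 0)
4 → bin 10 (remaining 8)
3 → bin 3 (remaining 0)
2 → bin 4 (remaining 1)
2 → bin 10 (remaining 6)
10 bins × 12 = 120; used 110; unused 10.

10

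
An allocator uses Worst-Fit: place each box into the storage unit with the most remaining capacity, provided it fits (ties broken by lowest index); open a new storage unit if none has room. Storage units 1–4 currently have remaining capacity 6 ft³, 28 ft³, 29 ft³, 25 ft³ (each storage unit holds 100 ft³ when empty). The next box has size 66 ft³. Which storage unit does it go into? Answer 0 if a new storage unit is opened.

0

No storage unit has ≥ 66 ft³ free, so a new storage unit is opened.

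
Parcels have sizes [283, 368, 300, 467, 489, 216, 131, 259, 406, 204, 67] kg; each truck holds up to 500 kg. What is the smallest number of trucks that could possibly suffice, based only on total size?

7

Total size = 283 + 368 + 300 + 467 + 489 + 216 + 131 + 259 + 406 + 204 + 67 = 3190 kg.
⌈3190 / 500⌉ = 7.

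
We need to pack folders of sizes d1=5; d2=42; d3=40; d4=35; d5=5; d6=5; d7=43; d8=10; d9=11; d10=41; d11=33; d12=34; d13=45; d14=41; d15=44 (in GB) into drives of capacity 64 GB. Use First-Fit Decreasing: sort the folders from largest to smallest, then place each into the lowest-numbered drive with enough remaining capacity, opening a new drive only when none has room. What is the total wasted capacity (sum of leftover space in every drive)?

206

Sorted descending: 45, 44, 43, 42, 41, 41, 40, 35, 34, 33, 11, 10, 5, 5, 5.
Put 45 GB in drive 1; 19 GB remain.
Put 44 GB in drive 2; 20 GB remain.
Put 43 GB in drive 3; 21 GB remain.
Put 42 GB in drive 4; 22 GB remain.
Put 41 GB in drive 5; 23 GB remain.
Put 41 GB in drive 6; 23 GB remain.
Put 40 GB in drive 7; 24 GB remain.
Put 35 GB in drive 8; 29 GB remain.
Put 34 GB in drive 9; 30 GB remain.
Put 33 GB in drive 10; 31 GB remain.
Put 11 GB in drive 1; 8 GB remain.
Put 10 GB in drive 2; 10 GB remain.
Put 5 GB in drive 1; 3 GB remain.
Put 5 GB in drive 2; 5 GB remain.
Put 5 GB in drive 2; 0 GB remain.
10 drives × 64 GB = 640 GB; used 434 GB; unused 206 GB.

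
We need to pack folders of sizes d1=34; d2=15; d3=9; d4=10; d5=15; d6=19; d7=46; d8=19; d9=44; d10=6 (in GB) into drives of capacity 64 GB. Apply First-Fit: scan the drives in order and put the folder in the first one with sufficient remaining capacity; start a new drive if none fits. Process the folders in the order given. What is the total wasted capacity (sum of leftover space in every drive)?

39

d1 (34 GB) → drive 1 (remaining 30 GB)
d2 (15 GB) → drive 1 (remaining 15 GB)
d3 (9 GB) → drive 1 (remaining 6 GB)
d4 (10 GB) → drive 2 (remaining 54 GB)
d5 (15 GB) → drive 2 (remaining 39 GB)
d6 (19 GB) → drive 2 (remaining 20 GB)
d7 (46 GB) → drive 3 (remaining 18 GB)
d8 (19 GB) → drive 2 (remaining 1 GB)
d9 (44 GB) → drive 4 (remaining 20 GB)
d10 (6 GB) → drive 1 (remaining 0 GB)
4 drives × 64 GB = 256 GB; used 217 GB; unused 39 GB.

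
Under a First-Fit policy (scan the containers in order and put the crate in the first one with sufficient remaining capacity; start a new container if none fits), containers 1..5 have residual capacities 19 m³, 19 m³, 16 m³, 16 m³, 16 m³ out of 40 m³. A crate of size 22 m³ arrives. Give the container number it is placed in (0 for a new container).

0

No container has ≥ 22 m³ free, so a new container is opened.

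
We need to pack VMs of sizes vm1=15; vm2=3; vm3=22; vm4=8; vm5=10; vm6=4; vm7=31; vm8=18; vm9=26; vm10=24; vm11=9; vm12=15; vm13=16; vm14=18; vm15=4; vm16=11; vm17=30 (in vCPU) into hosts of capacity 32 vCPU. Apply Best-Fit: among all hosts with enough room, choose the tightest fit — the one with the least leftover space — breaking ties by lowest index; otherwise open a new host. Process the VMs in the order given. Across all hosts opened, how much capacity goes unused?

24

vm1 (15 vCPU) → host 1 (remaining 17 vCPU)
vm2 (3 vCPU) → host 1 (remaining 14 vCPU)
vm3 (22 vCPU) → host 2 (remaining 10 vCPU)
vm4 (8 vCPU) → host 2 (remaining 2 vCPU)
vm5 (10 vCPU) → host 1 (remaining 4 vCPU)
vm6 (4 vCPU) → host 1 (remaining 0 vCPU)
vm7 (31 vCPU) → host 3 (remaining 1 vCPU)
vm8 (18 vCPU) → host 4 (remaining 14 vCPU)
vm9 (26 vCPU) → host 5 (remaining 6 vCPU)
vm10 (24 vCPU) → host 6 (remaining 8 vCPU)
vm11 (9 vCPU) → host 4 (remaining 5 vCPU)
vm12 (15 vCPU) → host 7 (remaining 17 vCPU)
vm13 (16 vCPU) → host 7 (remaining 1 vCPU)
vm14 (18 vCPU) → host 8 (remaining 14 vCPU)
vm15 (4 vCPU) → host 4 (remaining 1 vCPU)
vm16 (11 vCPU) → host 8 (remaining 3 vCPU)
vm17 (30 vCPU) → host 9 (remaining 2 vCPU)
9 hosts × 32 vCPU = 288 vCPU; used 264 vCPU; unused 24 vCPU.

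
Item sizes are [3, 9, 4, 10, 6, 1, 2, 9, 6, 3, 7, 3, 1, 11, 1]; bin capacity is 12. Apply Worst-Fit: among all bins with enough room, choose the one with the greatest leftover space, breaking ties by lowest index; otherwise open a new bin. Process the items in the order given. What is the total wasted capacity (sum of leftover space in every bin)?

bin 1: place 3, 9 left
bin 1: place 9, 0 left
bin 2: place 4, 8 left
bin 3: place 10, 2 left
bin 2: place 6, 2 left
bin 2: place 1, 1 left
bin 3: place 2, 0 left
bin 4: place 9, 3 left
bin 5: place 6, 6 left
bin 5: place 3, 3 left
bin 6: place 7, 5 left
bin 6: place 3, 2 left
bin 4: place 1, 2 left
bin 7: place 11, 1 left
bin 5: place 1, 2 left
7 bins × 12 = 84; used 76; unused 8.

8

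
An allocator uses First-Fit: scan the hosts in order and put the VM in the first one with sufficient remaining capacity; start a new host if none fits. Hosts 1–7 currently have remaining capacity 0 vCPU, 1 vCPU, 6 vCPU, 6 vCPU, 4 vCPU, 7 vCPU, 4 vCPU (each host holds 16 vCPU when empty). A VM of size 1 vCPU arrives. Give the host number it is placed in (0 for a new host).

Hosts with room: host 2 (1 vCPU), host 3 (6 vCPU), host 4 (6 vCPU), host 5 (4 vCPU), host 6 (7 vCPU), host 7 (4 vCPU).
The first with room is host 2.

2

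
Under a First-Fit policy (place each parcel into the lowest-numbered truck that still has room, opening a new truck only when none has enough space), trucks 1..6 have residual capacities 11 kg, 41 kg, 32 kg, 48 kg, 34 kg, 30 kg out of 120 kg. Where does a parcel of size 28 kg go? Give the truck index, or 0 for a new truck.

2

Trucks with room: truck 2 (41 kg), truck 3 (32 kg), truck 4 (48 kg), truck 5 (34 kg), truck 6 (30 kg).
The first with room is truck 2.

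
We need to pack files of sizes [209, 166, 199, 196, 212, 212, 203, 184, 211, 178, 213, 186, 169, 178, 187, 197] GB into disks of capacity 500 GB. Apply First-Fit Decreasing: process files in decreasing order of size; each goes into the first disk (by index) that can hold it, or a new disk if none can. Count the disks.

Sorted descending: 213, 212, 212, 211, 209, 203, 199, 197, 196, 187, 186, 184, 178, 178, 169, 166.
Put 213 GB in disk 1; 287 GB remain.
Put 212 GB in disk 1; 75 GB remain.
Put 212 GB in disk 2; 288 GB remain.
Put 211 GB in disk 2; 77 GB remain.
Put 209 GB in disk 3; 291 GB remain.
Put 203 GB in disk 3; 88 GB remain.
Put 199 GB in disk 4; 301 GB remain.
Put 197 GB in disk 4; 104 GB remain.
Put 196 GB in disk 5; 304 GB remain.
Put 187 GB in disk 5; 117 GB remain.
Put 186 GB in disk 6; 314 GB remain.
Put 184 GB in disk 6; 130 GB remain.
Put 178 GB in disk 7; 322 GB remain.
Put 178 GB in disk 7; 144 GB remain.
Put 169 GB in disk 8; 331 GB remain.
Put 166 GB in disk 8; 165 GB remain.
Final disks: [213,212] [212,211] [209,203] [199,197] [196,187] [186,184] [178,178] [169,166].

8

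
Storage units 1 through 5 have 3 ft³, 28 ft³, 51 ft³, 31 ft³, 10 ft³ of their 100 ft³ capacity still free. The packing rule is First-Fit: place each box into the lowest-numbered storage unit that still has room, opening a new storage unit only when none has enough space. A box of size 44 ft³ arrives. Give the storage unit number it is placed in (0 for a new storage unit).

Storage units with room: storage unit 3 (51 ft³).
The first with room is storage unit 3.

3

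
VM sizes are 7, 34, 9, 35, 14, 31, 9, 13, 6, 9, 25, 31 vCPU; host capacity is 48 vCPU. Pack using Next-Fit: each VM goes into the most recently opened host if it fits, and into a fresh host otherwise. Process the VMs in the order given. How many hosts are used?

Put 7 vCPU in host 1; 41 vCPU remain.
Put 34 vCPU in host 1; 7 vCPU remain.
Put 9 vCPU in host 2; 39 vCPU remain.
Put 35 vCPU in host 2; 4 vCPU remain.
Put 14 vCPU in host 3; 34 vCPU remain.
Put 31 vCPU in host 3; 3 vCPU remain.
Put 9 vCPU in host 4; 39 vCPU remain.
Put 13 vCPU in host 4; 26 vCPU remain.
Put 6 vCPU in host 4; 20 vCPU remain.
Put 9 vCPU in host 4; 11 vCPU remain.
Put 25 vCPU in host 5; 23 vCPU remain.
Put 31 vCPU in host 6; 17 vCPU remain.

6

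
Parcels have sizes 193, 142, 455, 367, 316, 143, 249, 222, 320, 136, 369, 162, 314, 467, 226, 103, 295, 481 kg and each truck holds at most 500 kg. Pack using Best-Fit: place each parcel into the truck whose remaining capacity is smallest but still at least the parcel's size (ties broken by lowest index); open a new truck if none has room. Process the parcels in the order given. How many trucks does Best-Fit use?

193 kg → truck 1 (remaining 307 kg)
142 kg → truck 1 (remaining 165 kg)
455 kg → truck 2 (remaining 45 kg)
367 kg → truck 3 (remaining 133 kg)
316 kg → truck 4 (remaining 184 kg)
143 kg → truck 1 (remaining 22 kg)
249 kg → truck 5 (remaining 251 kg)
222 kg → truck 5 (remaining 29 kg)
320 kg → truck 6 (remaining 180 kg)
136 kg → truck 6 (remaining 44 kg)
369 kg → truck 7 (remaining 131 kg)
162 kg → truck 4 (remaining 22 kg)
314 kg → truck 8 (remaining 186 kg)
467 kg → truck 9 (remaining 33 kg)
226 kg → truck 10 (remaining 274 kg)
103 kg → truck 7 (remaining 28 kg)
295 kg → truck 11 (remaining 205 kg)
481 kg → truck 12 (remaining 19 kg)

12 trucks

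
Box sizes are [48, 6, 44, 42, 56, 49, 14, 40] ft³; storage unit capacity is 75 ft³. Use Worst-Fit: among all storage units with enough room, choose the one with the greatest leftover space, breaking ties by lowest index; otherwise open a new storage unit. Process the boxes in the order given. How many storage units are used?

6 storage units

Put 48 ft³ in storage unit 1; 27 ft³ remain.
Put 6 ft³ in storage unit 1; 21 ft³ remain.
Put 44 ft³ in storage unit 2; 31 ft³ remain.
Put 42 ft³ in storage unit 3; 33 ft³ remain.
Put 56 ft³ in storage unit 4; 19 ft³ remain.
Put 49 ft³ in storage unit 5; 26 ft³ remain.
Put 14 ft³ in storage unit 3; 19 ft³ remain.
Put 40 ft³ in storage unit 6; 35 ft³ remain.
Final storage units: [48,6] [44] [42,14] [56] [49] [40].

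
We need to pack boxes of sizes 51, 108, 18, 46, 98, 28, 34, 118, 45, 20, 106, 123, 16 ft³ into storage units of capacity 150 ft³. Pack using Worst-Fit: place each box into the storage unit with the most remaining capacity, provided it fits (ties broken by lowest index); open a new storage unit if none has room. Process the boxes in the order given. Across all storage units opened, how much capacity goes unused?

239

storage unit 1: place 51 ft³, 99 ft³ left
storage unit 2: place 108 ft³, 42 ft³ left
storage unit 1: place 18 ft³, 81 ft³ left
storage unit 1: place 46 ft³, 35 ft³ left
storage unit 3: place 98 ft³, 52 ft³ left
storage unit 3: place 28 ft³, 24 ft³ left
storage unit 2: place 34 ft³, 8 ft³ left
storage unit 4: place 118 ft³, 32 ft³ left
storage unit 5: place 45 ft³, 105 ft³ left
storage unit 5: place 20 ft³, 85 ft³ left
storage unit 6: place 106 ft³, 44 ft³ left
storage unit 7: place 123 ft³, 27 ft³ left
storage unit 5: place 16 ft³, 69 ft³ left
7 storage units × 150 ft³ = 1050 ft³; used 811 ft³; unused 239 ft³.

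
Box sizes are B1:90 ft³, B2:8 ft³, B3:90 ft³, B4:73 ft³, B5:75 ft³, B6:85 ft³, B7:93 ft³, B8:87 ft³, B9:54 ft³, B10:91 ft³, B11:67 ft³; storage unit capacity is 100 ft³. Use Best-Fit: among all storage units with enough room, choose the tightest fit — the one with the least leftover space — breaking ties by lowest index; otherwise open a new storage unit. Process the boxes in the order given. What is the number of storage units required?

storage unit 1: place B1 (90 ft³), 10 ft³ left
storage unit 1: place B2 (8 ft³), 2 ft³ left
storage unit 2: place B3 (90 ft³), 10 ft³ left
storage unit 3: place B4 (73 ft³), 27 ft³ left
storage unit 4: place B5 (75 ft³), 25 ft³ left
storage unit 5: place B6 (85 ft³), 15 ft³ left
storage unit 6: place B7 (93 ft³), 7 ft³ left
storage unit 7: place B8 (87 ft³), 13 ft³ left
storage unit 8: place B9 (54 ft³), 46 ft³ left
storage unit 9: place B10 (91 ft³), 9 ft³ left
storage unit 10: place B11 (67 ft³), 33 ft³ left

10 storage units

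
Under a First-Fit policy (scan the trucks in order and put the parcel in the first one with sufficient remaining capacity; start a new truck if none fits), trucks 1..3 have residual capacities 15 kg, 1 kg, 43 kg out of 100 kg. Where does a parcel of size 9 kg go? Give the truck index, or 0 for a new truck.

1

Trucks with room: truck 1 (15 kg), truck 3 (43 kg).
The first with room is truck 1.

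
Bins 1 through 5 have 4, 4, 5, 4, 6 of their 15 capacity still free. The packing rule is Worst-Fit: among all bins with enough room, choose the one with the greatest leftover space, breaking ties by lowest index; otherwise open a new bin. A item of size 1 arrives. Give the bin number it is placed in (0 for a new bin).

Bins with room: bin 1 (4), bin 2 (4), bin 3 (5), bin 4 (4), bin 5 (6).
Most room is bin 5 with 6 free.

5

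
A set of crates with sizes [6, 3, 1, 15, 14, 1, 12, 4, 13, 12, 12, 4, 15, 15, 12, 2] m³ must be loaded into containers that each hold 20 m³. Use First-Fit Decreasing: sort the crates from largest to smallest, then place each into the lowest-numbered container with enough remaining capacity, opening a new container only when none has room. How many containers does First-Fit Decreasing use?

9

Sorted descending: 15, 15, 15, 14, 13, 12, 12, 12, 12, 6, 4, 4, 3, 2, 1, 1.
container 1: place 15 m³, 5 m³ left
container 2: place 15 m³, 5 m³ left
container 3: place 15 m³, 5 m³ left
container 4: place 14 m³, 6 m³ left
container 5: place 13 m³, 7 m³ left
container 6: place 12 m³, 8 m³ left
container 7: place 12 m³, 8 m³ left
container 8: place 12 m³, 8 m³ left
container 9: place 12 m³, 8 m³ left
container 4: place 6 m³, 0 m³ left
container 1: place 4 m³, 1 m³ left
container 2: place 4 m³, 1 m³ left
container 3: place 3 m³, 2 m³ left
container 3: place 2 m³, 0 m³ left
container 1: place 1 m³, 0 m³ left
container 2: place 1 m³, 0 m³ left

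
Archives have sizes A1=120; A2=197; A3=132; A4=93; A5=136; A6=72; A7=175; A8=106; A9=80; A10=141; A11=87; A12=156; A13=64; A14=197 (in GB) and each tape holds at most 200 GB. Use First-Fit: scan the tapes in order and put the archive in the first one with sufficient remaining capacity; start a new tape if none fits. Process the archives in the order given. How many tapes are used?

Put A1 (120 GB) in tape 1; 80 GB remain.
Put A2 (197 GB) in tape 2; 3 GB remain.
Put A3 (132 GB) in tape 3; 68 GB remain.
Put A4 (93 GB) in tape 4; 107 GB remain.
Put A5 (136 GB) in tape 5; 64 GB remain.
Put A6 (72 GB) in tape 1; 8 GB remain.
Put A7 (175 GB) in tape 6; 25 GB remain.
Put A8 (106 GB) in tape 4; 1 GB remain.
Put A9 (80 GB) in tape 7; 120 GB remain.
Put A10 (141 GB) in tape 8; 59 GB remain.
Put A11 (87 GB) in tape 7; 33 GB remain.
Put A12 (156 GB) in tape 9; 44 GB remain.
Put A13 (64 GB) in tape 3; 4 GB remain.
Put A14 (197 GB) in tape 10; 3 GB remain.

10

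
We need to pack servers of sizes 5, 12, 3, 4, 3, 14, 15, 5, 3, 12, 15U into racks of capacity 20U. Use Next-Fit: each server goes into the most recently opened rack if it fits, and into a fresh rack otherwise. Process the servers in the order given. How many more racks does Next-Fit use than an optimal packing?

1

Next-Fit: [5,12,3] [4,3] [14] [15,5] [3,12] [15] → 6 racks.
Total size 91U; any packing needs at least ⌈91/20⌉ = 5 racks.
An optimal packing achieves that bound: [15,5] [15,5] [14,4] [12,3,3] [12,3] → 5 racks.
Excess: 6 − 5 = 1.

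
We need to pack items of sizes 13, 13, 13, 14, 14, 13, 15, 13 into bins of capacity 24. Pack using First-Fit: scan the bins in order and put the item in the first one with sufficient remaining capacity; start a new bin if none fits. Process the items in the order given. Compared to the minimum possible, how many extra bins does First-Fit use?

First-Fit: [13] [13] [13] [14] [14] [13] [15] [13] → 8 bins.
8 items exceed 12 (half the capacity), and no two of those can share a bin, so at least 8 bins are needed.
So 8 is already optimal.

0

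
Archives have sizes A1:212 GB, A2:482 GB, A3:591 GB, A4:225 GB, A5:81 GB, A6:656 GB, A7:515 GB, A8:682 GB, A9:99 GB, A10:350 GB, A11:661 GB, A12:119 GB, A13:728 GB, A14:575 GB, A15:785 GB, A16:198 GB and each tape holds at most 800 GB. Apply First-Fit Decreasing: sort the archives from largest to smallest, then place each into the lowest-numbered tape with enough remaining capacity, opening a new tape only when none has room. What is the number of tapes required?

Sorted descending: 785, 728, 682, 661, 656, 591, 575, 515, 482, 350, 225, 212, 198, 119, 99, 81.
785 GB → tape 1 (remaining 15 GB)
728 GB → tape 2 (remaining 72 GB)
682 GB → tape 3 (remaining 118 GB)
661 GB → tape 4 (remaining 139 GB)
656 GB → tape 5 (remaining 144 GB)
591 GB → tape 6 (remaining 209 GB)
575 GB → tape 7 (remaining 225 GB)
515 GB → tape 8 (remaining 285 GB)
482 GB → tape 9 (remaining 318 GB)
350 GB → tape 10 (remaining 450 GB)
225 GB → tape 7 (remaining 0 GB)
212 GB → tape 8 (remaining 73 GB)
198 GB → tape 6 (remaining 11 GB)
119 GB → tape 4 (remaining 20 GB)
99 GB → tape 3 (remaining 19 GB)
81 GB → tape 5 (remaining 63 GB)

10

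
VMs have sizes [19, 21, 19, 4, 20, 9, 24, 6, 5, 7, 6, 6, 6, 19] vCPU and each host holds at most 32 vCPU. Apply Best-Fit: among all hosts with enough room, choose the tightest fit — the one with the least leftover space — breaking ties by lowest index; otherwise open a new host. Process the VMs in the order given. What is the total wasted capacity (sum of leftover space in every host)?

Put 19 vCPU in host 1; 13 vCPU remain.
Put 21 vCPU in host 2; 11 vCPU remain.
Put 19 vCPU in host 3; 13 vCPU remain.
Put 4 vCPU in host 2; 7 vCPU remain.
Put 20 vCPU in host 4; 12 vCPU remain.
Put 9 vCPU in host 4; 3 vCPU remain.
Put 24 vCPU in host 5; 8 vCPU remain.
Put 6 vCPU in host 2; 1 vCPU remain.
Put 5 vCPU in host 5; 3 vCPU remain.
Put 7 vCPU in host 1; 6 vCPU remain.
Put 6 vCPU in host 1; 0 vCPU remain.
Put 6 vCPU in host 3; 7 vCPU remain.
Put 6 vCPU in host 3; 1 vCPU remain.
Put 19 vCPU in host 6; 13 vCPU remain.
6 hosts × 32 vCPU = 192 vCPU; used 171 vCPU; unused 21 vCPU.

21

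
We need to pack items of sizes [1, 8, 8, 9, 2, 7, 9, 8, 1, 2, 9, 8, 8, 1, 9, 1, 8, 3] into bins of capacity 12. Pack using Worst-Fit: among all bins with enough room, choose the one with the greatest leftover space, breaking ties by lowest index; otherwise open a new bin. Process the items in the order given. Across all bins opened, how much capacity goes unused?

30

1 → bin 1 (remaining 11)
8 → bin 1 (remaining 3)
8 → bin 2 (remaining 4)
9 → bin 3 (remaining 3)
2 → bin 2 (remaining 2)
7 → bin 4 (remaining 5)
9 → bin 5 (remaining 3)
8 → bin 6 (remaining 4)
1 → bin 4 (remaining 4)
2 → bin 4 (remaining 2)
9 → bin 7 (remaining 3)
8 → bin 8 (remaining 4)
8 → bin 9 (remaining 4)
1 → bin 6 (remaining 3)
9 → bin 10 (remaining 3)
1 → bin 8 (remaining 3)
8 → bin 11 (remaining 4)
3 → bin 9 (remaining 1)
11 bins × 12 = 132; used 102; unused 30.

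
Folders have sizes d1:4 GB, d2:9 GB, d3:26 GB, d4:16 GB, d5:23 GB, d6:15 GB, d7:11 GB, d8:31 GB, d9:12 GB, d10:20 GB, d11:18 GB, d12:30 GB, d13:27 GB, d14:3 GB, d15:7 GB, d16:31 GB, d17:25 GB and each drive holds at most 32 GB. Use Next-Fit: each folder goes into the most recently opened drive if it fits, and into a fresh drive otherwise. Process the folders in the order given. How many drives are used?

13 drives

drive 1: place d1 (4 GB), 28 GB left
drive 1: place d2 (9 GB), 19 GB left
drive 2: place d3 (26 GB), 6 GB left
drive 3: place d4 (16 GB), 16 GB left
drive 4: place d5 (23 GB), 9 GB left
drive 5: place d6 (15 GB), 17 GB left
drive 5: place d7 (11 GB), 6 GB left
drive 6: place d8 (31 GB), 1 GB left
drive 7: place d9 (12 GB), 20 GB left
drive 7: place d10 (20 GB), 0 GB left
drive 8: place d11 (18 GB), 14 GB left
drive 9: place d12 (30 GB), 2 GB left
drive 10: place d13 (27 GB), 5 GB left
drive 10: place d14 (3 GB), 2 GB left
drive 11: place d15 (7 GB), 25 GB left
drive 12: place d16 (31 GB), 1 GB left
drive 13: place d17 (25 GB), 7 GB left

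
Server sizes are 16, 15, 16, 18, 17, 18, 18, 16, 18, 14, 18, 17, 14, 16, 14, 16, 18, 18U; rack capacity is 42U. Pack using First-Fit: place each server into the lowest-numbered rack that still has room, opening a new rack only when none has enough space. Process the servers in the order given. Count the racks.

9

rack 1: place 16U, 26U left
rack 1: place 15U, 11U left
rack 2: place 16U, 26U left
rack 2: place 18U, 8U left
rack 3: place 17U, 25U left
rack 3: place 18U, 7U left
rack 4: place 18U, 24U left
rack 4: place 16U, 8U left
rack 5: place 18U, 24U left
rack 5: place 14U, 10U left
rack 6: place 18U, 24U left
rack 6: place 17U, 7U left
rack 7: place 14U, 28U left
rack 7: place 16U, 12U left
rack 8: place 14U, 28U left
rack 8: place 16U, 12U left
rack 9: place 18U, 24U left
rack 9: place 18U, 6U left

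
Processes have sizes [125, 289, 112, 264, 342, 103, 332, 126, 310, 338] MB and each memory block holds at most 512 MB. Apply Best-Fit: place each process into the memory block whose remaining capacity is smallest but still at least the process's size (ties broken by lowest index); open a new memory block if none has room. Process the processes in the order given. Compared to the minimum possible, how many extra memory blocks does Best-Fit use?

0

Best-Fit: [125,289] [112,264,103] [342,126] [332] [310] [338] → 6 memory blocks.
6 processes exceed 256 MB (half the capacity), and no two of those can share a memory block, so at least 6 memory blocks are needed.
So 6 is already optimal.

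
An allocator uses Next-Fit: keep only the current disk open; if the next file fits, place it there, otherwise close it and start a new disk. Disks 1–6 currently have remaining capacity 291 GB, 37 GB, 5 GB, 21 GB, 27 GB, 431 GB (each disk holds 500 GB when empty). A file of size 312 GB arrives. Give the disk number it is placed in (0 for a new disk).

Next-Fit only looks at disk 6, which has 431 GB free.
312 GB fits there.

6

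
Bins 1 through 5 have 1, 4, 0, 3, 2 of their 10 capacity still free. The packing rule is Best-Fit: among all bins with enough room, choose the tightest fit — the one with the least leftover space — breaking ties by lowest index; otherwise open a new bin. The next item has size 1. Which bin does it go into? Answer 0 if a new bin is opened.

1

Bins with room: bin 1 (1), bin 2 (4), bin 4 (3), bin 5 (2).
Tightest fit is bin 1 with 1 free.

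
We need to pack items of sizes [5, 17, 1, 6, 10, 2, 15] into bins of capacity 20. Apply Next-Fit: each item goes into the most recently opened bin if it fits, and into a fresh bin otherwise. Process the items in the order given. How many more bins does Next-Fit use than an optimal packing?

1

Next-Fit: [5] [17,1] [6,10,2] [15] → 4 bins.
Total size 56; any packing needs at least ⌈56/20⌉ = 3 bins.
An optimal packing achieves that bound: [17,2,1] [15,5] [10,6] → 3 bins.
Excess: 4 − 3 = 1.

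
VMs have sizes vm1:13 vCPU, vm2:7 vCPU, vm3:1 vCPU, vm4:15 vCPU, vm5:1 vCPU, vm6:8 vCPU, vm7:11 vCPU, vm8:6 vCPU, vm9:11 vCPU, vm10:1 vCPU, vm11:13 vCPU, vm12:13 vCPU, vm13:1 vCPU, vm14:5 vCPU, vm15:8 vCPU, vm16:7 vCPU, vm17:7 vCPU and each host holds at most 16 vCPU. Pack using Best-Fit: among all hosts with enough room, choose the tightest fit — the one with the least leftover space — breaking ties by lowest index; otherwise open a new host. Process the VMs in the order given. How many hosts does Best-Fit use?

9

host 1: place vm1 (13 vCPU), 3 vCPU left
host 2: place vm2 (7 vCPU), 9 vCPU left
host 1: place vm3 (1 vCPU), 2 vCPU left
host 3: place vm4 (15 vCPU), 1 vCPU left
host 3: place vm5 (1 vCPU), 0 vCPU left
host 2: place vm6 (8 vCPU), 1 vCPU left
host 4: place vm7 (11 vCPU), 5 vCPU left
host 5: place vm8 (6 vCPU), 10 vCPU left
host 6: place vm9 (11 vCPU), 5 vCPU left
host 2: place vm10 (1 vCPU), 0 vCPU left
host 7: place vm11 (13 vCPU), 3 vCPU left
host 8: place vm12 (13 vCPU), 3 vCPU left
host 1: place vm13 (1 vCPU), 1 vCPU left
host 4: place vm14 (5 vCPU), 0 vCPU left
host 5: place vm15 (8 vCPU), 2 vCPU left
host 9: place vm16 (7 vCPU), 9 vCPU left
host 9: place vm17 (7 vCPU), 2 vCPU left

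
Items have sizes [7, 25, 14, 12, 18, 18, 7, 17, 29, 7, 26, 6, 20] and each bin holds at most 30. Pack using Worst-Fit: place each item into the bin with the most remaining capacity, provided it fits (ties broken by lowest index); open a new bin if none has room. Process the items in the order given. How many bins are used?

8 bins

Put 7 in bin 1; 23 remain.
Put 25 in bin 2; 5 remain.
Put 14 in bin 1; 9 remain.
Put 12 in bin 3; 18 remain.
Put 18 in bin 3; 0 remain.
Put 18 in bin 4; 12 remain.
Put 7 in bin 4; 5 remain.
Put 17 in bin 5; 13 remain.
Put 29 in bin 6; 1 remain.
Put 7 in bin 5; 6 remain.
Put 26 in bin 7; 4 remain.
Put 6 in bin 1; 3 remain.
Put 20 in bin 8; 10 remain.
Final bins: [7,14,6] [25] [12,18] [18,7] [17,7] [29] [26] [20].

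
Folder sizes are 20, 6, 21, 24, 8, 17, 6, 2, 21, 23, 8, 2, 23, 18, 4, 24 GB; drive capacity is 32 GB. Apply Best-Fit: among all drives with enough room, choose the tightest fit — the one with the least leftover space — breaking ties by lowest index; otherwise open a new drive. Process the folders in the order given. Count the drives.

9

20 GB → drive 1 (remaining 12 GB)
6 GB → drive 1 (remaining 6 GB)
21 GB → drive 2 (remaining 11 GB)
24 GB → drive 3 (remaining 8 GB)
8 GB → drive 3 (remaining 0 GB)
17 GB → drive 4 (remaining 15 GB)
6 GB → drive 1 (remaining 0 GB)
2 GB → drive 2 (remaining 9 GB)
21 GB → drive 5 (remaining 11 GB)
23 GB → drive 6 (remaining 9 GB)
8 GB → drive 2 (remaining 1 GB)
2 GB → drive 6 (remaining 7 GB)
23 GB → drive 7 (remaining 9 GB)
18 GB → drive 8 (remaining 14 GB)
4 GB → drive 6 (remaining 3 GB)
24 GB → drive 9 (remaining 8 GB)
Final drives: [20,6,6] [21,2,8] [24,8] [17] [21] [23,2,4] [23] [18] [24].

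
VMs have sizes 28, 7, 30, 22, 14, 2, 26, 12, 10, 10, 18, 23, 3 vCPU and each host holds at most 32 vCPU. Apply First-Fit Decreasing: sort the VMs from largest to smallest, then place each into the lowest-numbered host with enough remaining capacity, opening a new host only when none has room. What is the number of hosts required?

Sorted descending: 30, 28, 26, 23, 22, 18, 14, 12, 10, 10, 7, 3, 2.
host 1: place 30 vCPU, 2 vCPU left
host 2: place 28 vCPU, 4 vCPU left
host 3: place 26 vCPU, 6 vCPU left
host 4: place 23 vCPU, 9 vCPU left
host 5: place 22 vCPU, 10 vCPU left
host 6: place 18 vCPU, 14 vCPU left
host 6: place 14 vCPU, 0 vCPU left
host 7: place 12 vCPU, 20 vCPU left
host 5: place 10 vCPU, 0 vCPU left
host 7: place 10 vCPU, 10 vCPU left
host 4: place 7 vCPU, 2 vCPU left
host 2: place 3 vCPU, 1 vCPU left
host 1: place 2 vCPU, 0 vCPU left

7 hosts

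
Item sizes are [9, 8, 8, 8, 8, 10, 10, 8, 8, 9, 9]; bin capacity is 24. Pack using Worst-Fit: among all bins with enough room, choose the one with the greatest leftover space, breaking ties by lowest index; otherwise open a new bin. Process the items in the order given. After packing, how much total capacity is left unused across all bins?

Put 9 in bin 1; 15 remain.
Put 8 in bin 1; 7 remain.
Put 8 in bin 2; 16 remain.
Put 8 in bin 2; 8 remain.
Put 8 in bin 2; 0 remain.
Put 10 in bin 3; 14 remain.
Put 10 in bin 3; 4 remain.
Put 8 in bin 4; 16 remain.
Put 8 in bin 4; 8 remain.
Put 9 in bin 5; 15 remain.
Put 9 in bin 5; 6 remain.
5 bins × 24 = 120; used 95; unused 25.

25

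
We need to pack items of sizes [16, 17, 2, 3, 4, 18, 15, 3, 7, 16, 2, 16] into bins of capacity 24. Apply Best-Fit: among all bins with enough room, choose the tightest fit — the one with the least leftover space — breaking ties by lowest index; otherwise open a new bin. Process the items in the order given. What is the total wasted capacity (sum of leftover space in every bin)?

25

16 → bin 1 (remaining 8)
17 → bin 2 (remaining 7)
2 → bin 2 (remaining 5)
3 → bin 2 (remaining 2)
4 → bin 1 (remaining 4)
18 → bin 3 (remaining 6)
15 → bin 4 (remaining 9)
3 → bin 1 (remaining 1)
7 → bin 4 (remaining 2)
16 → bin 5 (remaining 8)
2 → bin 2 (remaining 0)
16 → bin 6 (remaining 8)
6 bins × 24 = 144; used 119; unused 25.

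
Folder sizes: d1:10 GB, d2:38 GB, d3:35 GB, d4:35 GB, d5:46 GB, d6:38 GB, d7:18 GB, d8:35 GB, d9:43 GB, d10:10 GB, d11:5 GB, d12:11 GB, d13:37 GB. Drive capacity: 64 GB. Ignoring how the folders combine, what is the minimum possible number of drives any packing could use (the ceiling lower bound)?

Total size = 10 + 38 + 35 + 35 + 46 + 38 + 18 + 35 + 43 + 10 + 5 + 11 + 37 = 361 GB.
⌈361 / 64⌉ = 6.

6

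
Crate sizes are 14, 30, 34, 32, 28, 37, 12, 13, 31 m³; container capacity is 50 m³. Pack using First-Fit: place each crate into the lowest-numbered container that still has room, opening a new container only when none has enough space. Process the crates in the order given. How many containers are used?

6

14 m³ → container 1 (remaining 36 m³)
30 m³ → container 1 (remaining 6 m³)
34 m³ → container 2 (remaining 16 m³)
32 m³ → container 3 (remaining 18 m³)
28 m³ → container 4 (remaining 22 m³)
37 m³ → container 5 (remaining 13 m³)
12 m³ → container 2 (remaining 4 m³)
13 m³ → container 3 (remaining 5 m³)
31 m³ → container 6 (remaining 19 m³)
Final containers: [14,30] [34,12] [32,13] [28] [37] [31].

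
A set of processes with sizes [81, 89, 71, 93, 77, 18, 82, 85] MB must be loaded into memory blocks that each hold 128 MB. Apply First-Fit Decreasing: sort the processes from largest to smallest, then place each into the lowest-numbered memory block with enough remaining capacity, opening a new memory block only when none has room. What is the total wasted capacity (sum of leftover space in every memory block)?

300

Sorted descending: 93, 89, 85, 82, 81, 77, 71, 18.
Put 93 MB in memory block 1; 35 MB remain.
Put 89 MB in memory block 2; 39 MB remain.
Put 85 MB in memory block 3; 43 MB remain.
Put 82 MB in memory block 4; 46 MB remain.
Put 81 MB in memory block 5; 47 MB remain.
Put 77 MB in memory block 6; 51 MB remain.
Put 71 MB in memory block 7; 57 MB remain.
Put 18 MB in memory block 1; 17 MB remain.
7 memory blocks × 128 MB = 896 MB; used 596 MB; unused 300 MB.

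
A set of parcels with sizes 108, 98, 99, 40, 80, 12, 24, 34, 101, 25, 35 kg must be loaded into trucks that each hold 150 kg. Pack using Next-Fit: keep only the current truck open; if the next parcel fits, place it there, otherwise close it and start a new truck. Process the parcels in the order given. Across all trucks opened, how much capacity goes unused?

truck 1: place 108 kg, 42 kg left
truck 2: place 98 kg, 52 kg left
truck 3: place 99 kg, 51 kg left
truck 3: place 40 kg, 11 kg left
truck 4: place 80 kg, 70 kg left
truck 4: place 12 kg, 58 kg left
truck 4: place 24 kg, 34 kg left
truck 4: place 34 kg, 0 kg left
truck 5: place 101 kg, 49 kg left
truck 5: place 25 kg, 24 kg left
truck 6: place 35 kg, 115 kg left
6 trucks × 150 kg = 900 kg; used 656 kg; unused 244 kg.

244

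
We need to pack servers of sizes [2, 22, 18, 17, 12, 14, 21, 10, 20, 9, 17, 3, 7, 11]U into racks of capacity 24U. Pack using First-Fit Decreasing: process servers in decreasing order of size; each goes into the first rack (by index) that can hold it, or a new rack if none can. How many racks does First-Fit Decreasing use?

Sorted descending: 22, 21, 20, 18, 17, 17, 14, 12, 11, 10, 9, 7, 3, 2.
Put 22U in rack 1; 2U remain.
Put 21U in rack 2; 3U remain.
Put 20U in rack 3; 4U remain.
Put 18U in rack 4; 6U remain.
Put 17U in rack 5; 7U remain.
Put 17U in rack 6; 7U remain.
Put 14U in rack 7; 10U remain.
Put 12U in rack 8; 12U remain.
Put 11U in rack 8; 1U remain.
Put 10U in rack 7; 0U remain.
Put 9U in rack 9; 15U remain.
Put 7U in rack 5; 0U remain.
Put 3U in rack 2; 0U remain.
Put 2U in rack 1; 0U remain.

9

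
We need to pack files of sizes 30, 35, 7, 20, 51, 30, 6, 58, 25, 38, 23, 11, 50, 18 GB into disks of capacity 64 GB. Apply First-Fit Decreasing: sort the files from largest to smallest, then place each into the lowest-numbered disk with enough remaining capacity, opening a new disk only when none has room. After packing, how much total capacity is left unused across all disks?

46

Sorted descending: 58, 51, 50, 38, 35, 30, 30, 25, 23, 20, 18, 11, 7, 6.
58 GB → disk 1 (remaining 6 GB)
51 GB → disk 2 (remaining 13 GB)
50 GB → disk 3 (remaining 14 GB)
38 GB → disk 4 (remaining 26 GB)
35 GB → disk 5 (remaining 29 GB)
30 GB → disk 6 (remaining 34 GB)
30 GB → disk 6 (remaining 4 GB)
25 GB → disk 4 (remaining 1 GB)
23 GB → disk 5 (remaining 6 GB)
20 GB → disk 7 (remaining 44 GB)
18 GB → disk 7 (remaining 26 GB)
11 GB → disk 2 (remaining 2 GB)
7 GB → disk 3 (remaining 7 GB)
6 GB → disk 1 (remaining 0 GB)
7 disks × 64 GB = 448 GB; used 402 GB; unused 46 GB.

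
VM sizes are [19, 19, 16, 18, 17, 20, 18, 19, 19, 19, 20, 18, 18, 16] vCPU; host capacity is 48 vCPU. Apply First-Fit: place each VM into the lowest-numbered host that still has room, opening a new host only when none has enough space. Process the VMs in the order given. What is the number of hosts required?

7

Put 19 vCPU in host 1; 29 vCPU remain.
Put 19 vCPU in host 1; 10 vCPU remain.
Put 16 vCPU in host 2; 32 vCPU remain.
Put 18 vCPU in host 2; 14 vCPU remain.
Put 17 vCPU in host 3; 31 vCPU remain.
Put 20 vCPU in host 3; 11 vCPU remain.
Put 18 vCPU in host 4; 30 vCPU remain.
Put 19 vCPU in host 4; 11 vCPU remain.
Put 19 vCPU in host 5; 29 vCPU remain.
Put 19 vCPU in host 5; 10 vCPU remain.
Put 20 vCPU in host 6; 28 vCPU remain.
Put 18 vCPU in host 6; 10 vCPU remain.
Put 18 vCPU in host 7; 30 vCPU remain.
Put 16 vCPU in host 7; 14 vCPU remain.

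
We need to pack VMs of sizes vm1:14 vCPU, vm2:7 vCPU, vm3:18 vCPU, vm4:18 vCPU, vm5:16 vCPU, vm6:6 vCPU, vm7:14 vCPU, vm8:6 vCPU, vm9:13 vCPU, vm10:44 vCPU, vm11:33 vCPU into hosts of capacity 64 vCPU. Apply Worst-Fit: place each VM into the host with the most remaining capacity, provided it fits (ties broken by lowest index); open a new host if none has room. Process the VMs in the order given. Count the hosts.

4 hosts

vm1 (14 vCPU) → host 1 (remaining 50 vCPU)
vm2 (7 vCPU) → host 1 (remaining 43 vCPU)
vm3 (18 vCPU) → host 1 (remaining 25 vCPU)
vm4 (18 vCPU) → host 1 (remaining 7 vCPU)
vm5 (16 vCPU) → host 2 (remaining 48 vCPU)
vm6 (6 vCPU) → host 2 (remaining 42 vCPU)
vm7 (14 vCPU) → host 2 (remaining 28 vCPU)
vm8 (6 vCPU) → host 2 (remaining 22 vCPU)
vm9 (13 vCPU) → host 2 (remaining 9 vCPU)
vm10 (44 vCPU) → host 3 (remaining 20 vCPU)
vm11 (33 vCPU) → host 4 (remaining 31 vCPU)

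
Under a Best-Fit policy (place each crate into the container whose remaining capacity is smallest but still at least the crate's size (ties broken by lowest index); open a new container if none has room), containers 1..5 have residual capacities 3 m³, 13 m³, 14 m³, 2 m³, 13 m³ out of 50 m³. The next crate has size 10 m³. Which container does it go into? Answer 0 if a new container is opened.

2

Containers with room: container 2 (13 m³), container 3 (14 m³), container 5 (13 m³).
Tightest fit is container 2 with 13 m³ free.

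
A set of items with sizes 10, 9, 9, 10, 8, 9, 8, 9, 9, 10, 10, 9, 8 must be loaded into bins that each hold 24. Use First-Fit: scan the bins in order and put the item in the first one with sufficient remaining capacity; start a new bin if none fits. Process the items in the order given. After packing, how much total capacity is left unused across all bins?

50

Put 10 in bin 1; 14 remain.
Put 9 in bin 1; 5 remain.
Put 9 in bin 2; 15 remain.
Put 10 in bin 2; 5 remain.
Put 8 in bin 3; 16 remain.
Put 9 in bin 3; 7 remain.
Put 8 in bin 4; 16 remain.
Put 9 in bin 4; 7 remain.
Put 9 in bin 5; 15 remain.
Put 10 in bin 5; 5 remain.
Put 10 in bin 6; 14 remain.
Put 9 in bin 6; 5 remain.
Put 8 in bin 7; 16 remain.
7 bins × 24 = 168; used 118; unused 50.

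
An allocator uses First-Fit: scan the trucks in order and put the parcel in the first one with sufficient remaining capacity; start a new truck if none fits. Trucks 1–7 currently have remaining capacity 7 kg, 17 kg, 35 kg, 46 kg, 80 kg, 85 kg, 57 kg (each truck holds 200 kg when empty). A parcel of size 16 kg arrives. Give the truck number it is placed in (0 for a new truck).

2

Trucks with room: truck 2 (17 kg), truck 3 (35 kg), truck 4 (46 kg), truck 5 (80 kg), truck 6 (85 kg), truck 7 (57 kg).
The first with room is truck 2.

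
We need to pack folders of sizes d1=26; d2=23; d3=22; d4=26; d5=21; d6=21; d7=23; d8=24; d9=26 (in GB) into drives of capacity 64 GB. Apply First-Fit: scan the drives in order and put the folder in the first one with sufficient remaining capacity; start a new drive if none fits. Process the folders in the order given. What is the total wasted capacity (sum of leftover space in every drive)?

drive 1: place d1 (26 GB), 38 GB left
drive 1: place d2 (23 GB), 15 GB left
drive 2: place d3 (22 GB), 42 GB left
drive 2: place d4 (26 GB), 16 GB left
drive 3: place d5 (21 GB), 43 GB left
drive 3: place d6 (21 GB), 22 GB left
drive 4: place d7 (23 GB), 41 GB left
drive 4: place d8 (24 GB), 17 GB left
drive 5: place d9 (26 GB), 38 GB left
5 drives × 64 GB = 320 GB; used 212 GB; unused 108 GB.

108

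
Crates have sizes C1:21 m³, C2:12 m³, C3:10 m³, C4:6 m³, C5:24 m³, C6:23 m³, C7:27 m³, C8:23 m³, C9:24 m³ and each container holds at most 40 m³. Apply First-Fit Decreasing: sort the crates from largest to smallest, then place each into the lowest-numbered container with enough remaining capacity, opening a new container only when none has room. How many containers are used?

Sorted descending: 27, 24, 24, 23, 23, 21, 12, 10, 6.
27 m³ → container 1 (remaining 13 m³)
24 m³ → container 2 (remaining 16 m³)
24 m³ → container 3 (remaining 16 m³)
23 m³ → container 4 (remaining 17 m³)
23 m³ → container 5 (remaining 17 m³)
21 m³ → container 6 (remaining 19 m³)
12 m³ → container 1 (remaining 1 m³)
10 m³ → container 2 (remaining 6 m³)
6 m³ → container 2 (remaining 0 m³)

6 containers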